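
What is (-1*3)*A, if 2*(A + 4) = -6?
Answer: 21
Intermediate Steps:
A = -7 (A = -4 + (½)*(-6) = -4 - 3 = -7)
(-1*3)*A = -1*3*(-7) = -3*(-7) = 21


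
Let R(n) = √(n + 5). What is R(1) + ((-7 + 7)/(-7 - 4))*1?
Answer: √6 ≈ 2.4495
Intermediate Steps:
R(n) = √(5 + n)
R(1) + ((-7 + 7)/(-7 - 4))*1 = √(5 + 1) + ((-7 + 7)/(-7 - 4))*1 = √6 + (0/(-11))*1 = √6 + (0*(-1/11))*1 = √6 + 0*1 = √6 + 0 = √6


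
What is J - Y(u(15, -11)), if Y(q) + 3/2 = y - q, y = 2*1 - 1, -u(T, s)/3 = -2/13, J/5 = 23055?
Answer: 2997175/26 ≈ 1.1528e+5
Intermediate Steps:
J = 115275 (J = 5*23055 = 115275)
u(T, s) = 6/13 (u(T, s) = -(-6)/13 = -3*(-2/13) = 6/13)
y = 1 (y = 2 - 1 = 1)
Y(q) = -1/2 - q (Y(q) = -3/2 + (1 - q) = -1/2 - q)
J - Y(u(15, -11)) = 115275 - (-1/2 - 1*6/13) = 115275 - (-1/2 - 6/13) = 115275 - 1*(-25/26) = 115275 + 25/26 = 2997175/26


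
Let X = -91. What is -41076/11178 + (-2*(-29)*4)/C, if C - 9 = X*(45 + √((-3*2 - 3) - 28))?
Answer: 2*(-103831*√37 + 4734162*I)/(621*(-4086*I + 91*√37)) ≈ -3.7305 + 0.0075533*I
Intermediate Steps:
C = -4086 - 91*I*√37 (C = 9 - 91*(45 + √((-3*2 - 3) - 28)) = 9 - 91*(45 + √((-6 - 3) - 28)) = 9 - 91*(45 + √(-9 - 28)) = 9 - 91*(45 + √(-37)) = 9 - 91*(45 + I*√37) = 9 + (-4095 - 91*I*√37) = -4086 - 91*I*√37 ≈ -4086.0 - 553.53*I)
-41076/11178 + (-2*(-29)*4)/C = -41076/11178 + (-2*(-29)*4)/(-4086 - 91*I*√37) = -41076*1/11178 + (58*4)/(-4086 - 91*I*√37) = -2282/621 + 232/(-4086 - 91*I*√37)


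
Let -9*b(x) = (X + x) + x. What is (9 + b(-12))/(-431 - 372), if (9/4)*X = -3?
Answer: -29/1971 ≈ -0.014713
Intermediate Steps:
X = -4/3 (X = (4/9)*(-3) = -4/3 ≈ -1.3333)
b(x) = 4/27 - 2*x/9 (b(x) = -((-4/3 + x) + x)/9 = -(-4/3 + 2*x)/9 = 4/27 - 2*x/9)
(9 + b(-12))/(-431 - 372) = (9 + (4/27 - 2/9*(-12)))/(-431 - 372) = (9 + (4/27 + 8/3))/(-803) = (9 + 76/27)*(-1/803) = (319/27)*(-1/803) = -29/1971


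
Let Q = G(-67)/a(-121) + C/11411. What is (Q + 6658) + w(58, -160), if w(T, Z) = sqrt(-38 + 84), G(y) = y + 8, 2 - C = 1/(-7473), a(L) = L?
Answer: 68703626994418/10318202763 + sqrt(46) ≈ 6665.3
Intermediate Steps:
C = 14947/7473 (C = 2 - 1/(-7473) = 2 - 1*(-1/7473) = 2 + 1/7473 = 14947/7473 ≈ 2.0001)
G(y) = 8 + y
w(T, Z) = sqrt(46)
Q = 5032998364/10318202763 (Q = (8 - 67)/(-121) + (14947/7473)/11411 = -59*(-1/121) + (14947/7473)*(1/11411) = 59/121 + 14947/85274403 = 5032998364/10318202763 ≈ 0.48778)
(Q + 6658) + w(58, -160) = (5032998364/10318202763 + 6658) + sqrt(46) = 68703626994418/10318202763 + sqrt(46)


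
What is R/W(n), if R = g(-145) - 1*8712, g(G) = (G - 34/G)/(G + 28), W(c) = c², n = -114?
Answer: -49259363/73492380 ≈ -0.67027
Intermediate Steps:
g(G) = (G - 34/G)/(28 + G)
R = -49259363/5655 (R = (-34 + (-145)²)/((-145)*(28 - 145)) - 1*8712 = -1/145*(-34 + 21025)/(-117) - 8712 = -1/145*(-1/117)*20991 - 8712 = 6997/5655 - 8712 = -49259363/5655 ≈ -8710.8)
R/W(n) = -49259363/(5655*((-114)²)) = -49259363/5655/12996 = -49259363/5655*1/12996 = -49259363/73492380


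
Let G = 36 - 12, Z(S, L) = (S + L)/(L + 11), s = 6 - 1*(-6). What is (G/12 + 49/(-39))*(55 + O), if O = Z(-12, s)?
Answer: 1595/39 ≈ 40.897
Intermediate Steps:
s = 12 (s = 6 + 6 = 12)
Z(S, L) = (L + S)/(11 + L)
O = 0 (O = (12 - 12)/(11 + 12) = 0/23 = (1/23)*0 = 0)
G = 24
(G/12 + 49/(-39))*(55 + O) = (24/12 + 49/(-39))*(55 + 0) = (24*(1/12) + 49*(-1/39))*55 = (2 - 49/39)*55 = (29/39)*55 = 1595/39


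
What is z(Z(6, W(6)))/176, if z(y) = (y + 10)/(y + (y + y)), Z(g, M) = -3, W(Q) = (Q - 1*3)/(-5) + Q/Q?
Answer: -7/1584 ≈ -0.0044192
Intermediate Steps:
W(Q) = 8/5 - Q/5 (W(Q) = (Q - 3)*(-⅕) + 1 = (-3 + Q)*(-⅕) + 1 = (⅗ - Q/5) + 1 = 8/5 - Q/5)
z(y) = (10 + y)/(3*y) (z(y) = (10 + y)/(y + 2*y) = (10 + y)/((3*y)) = (10 + y)*(1/(3*y)) = (10 + y)/(3*y))
z(Z(6, W(6)))/176 = ((⅓)*(10 - 3)/(-3))/176 = ((⅓)*(-⅓)*7)/176 = (1/176)*(-7/9) = -7/1584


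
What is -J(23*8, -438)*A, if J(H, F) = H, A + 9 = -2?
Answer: 2024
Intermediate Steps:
A = -11 (A = -9 - 2 = -11)
-J(23*8, -438)*A = -23*8*(-11) = -184*(-11) = -1*(-2024) = 2024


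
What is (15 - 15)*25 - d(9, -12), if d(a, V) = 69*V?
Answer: 828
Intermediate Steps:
(15 - 15)*25 - d(9, -12) = (15 - 15)*25 - 69*(-12) = 0*25 - 1*(-828) = 0 + 828 = 828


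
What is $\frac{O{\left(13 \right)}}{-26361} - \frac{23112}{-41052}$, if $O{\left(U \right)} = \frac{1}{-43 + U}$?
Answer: $\frac{1523142001}{2705429430} \approx 0.56299$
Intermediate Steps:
$\frac{O{\left(13 \right)}}{-26361} - \frac{23112}{-41052} = \frac{1}{\left(-43 + 13\right) \left(-26361\right)} - \frac{23112}{-41052} = \frac{1}{-30} \left(- \frac{1}{26361}\right) - - \frac{1926}{3421} = \left(- \frac{1}{30}\right) \left(- \frac{1}{26361}\right) + \frac{1926}{3421} = \frac{1}{790830} + \frac{1926}{3421} = \frac{1523142001}{2705429430}$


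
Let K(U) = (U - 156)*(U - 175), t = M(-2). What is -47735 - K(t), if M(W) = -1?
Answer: -75367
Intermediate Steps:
t = -1
K(U) = (-175 + U)*(-156 + U) (K(U) = (-156 + U)*(-175 + U) = (-175 + U)*(-156 + U))
-47735 - K(t) = -47735 - (27300 + (-1)² - 331*(-1)) = -47735 - (27300 + 1 + 331) = -47735 - 1*27632 = -47735 - 27632 = -75367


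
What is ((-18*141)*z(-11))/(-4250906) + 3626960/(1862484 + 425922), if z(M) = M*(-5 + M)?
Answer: 373637943752/221086336269 ≈ 1.6900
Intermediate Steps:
((-18*141)*z(-11))/(-4250906) + 3626960/(1862484 + 425922) = ((-18*141)*(-11*(-5 - 11)))/(-4250906) + 3626960/(1862484 + 425922) = -(-27918)*(-16)*(-1/4250906) + 3626960/2288406 = -2538*176*(-1/4250906) + 3626960*(1/2288406) = -446688*(-1/4250906) + 1813480/1144203 = 20304/193223 + 1813480/1144203 = 373637943752/221086336269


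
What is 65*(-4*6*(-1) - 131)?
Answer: -6955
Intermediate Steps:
65*(-4*6*(-1) - 131) = 65*(-24*(-1) - 131) = 65*(24 - 131) = 65*(-107) = -6955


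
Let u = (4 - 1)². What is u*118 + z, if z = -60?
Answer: 1002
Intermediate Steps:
u = 9 (u = 3² = 9)
u*118 + z = 9*118 - 60 = 1062 - 60 = 1002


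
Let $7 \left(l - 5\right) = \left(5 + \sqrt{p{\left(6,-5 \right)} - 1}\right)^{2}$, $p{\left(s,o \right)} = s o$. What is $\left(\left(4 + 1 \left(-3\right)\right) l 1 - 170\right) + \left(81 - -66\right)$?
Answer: $- \frac{132}{7} + \frac{10 i \sqrt{31}}{7} \approx -18.857 + 7.9539 i$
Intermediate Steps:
$p{\left(s,o \right)} = o s$
$l = 5 + \frac{\left(5 + i \sqrt{31}\right)^{2}}{7}$ ($l = 5 + \frac{\left(5 + \sqrt{\left(-5\right) 6 - 1}\right)^{2}}{7} = 5 + \frac{\left(5 + \sqrt{-30 - 1}\right)^{2}}{7} = 5 + \frac{\left(5 + \sqrt{-31}\right)^{2}}{7} = 5 + \frac{\left(5 + i \sqrt{31}\right)^{2}}{7} \approx 4.1429 + 7.9539 i$)
$\left(\left(4 + 1 \left(-3\right)\right) l 1 - 170\right) + \left(81 - -66\right) = \left(\left(4 + 1 \left(-3\right)\right) \left(\frac{29}{7} + \frac{10 i \sqrt{31}}{7}\right) 1 - 170\right) + \left(81 - -66\right) = \left(\left(4 - 3\right) \left(\frac{29}{7} + \frac{10 i \sqrt{31}}{7}\right) 1 - 170\right) + \left(81 + 66\right) = \left(1 \left(\frac{29}{7} + \frac{10 i \sqrt{31}}{7}\right) 1 - 170\right) + 147 = \left(\left(\frac{29}{7} + \frac{10 i \sqrt{31}}{7}\right) 1 - 170\right) + 147 = \left(\left(\frac{29}{7} + \frac{10 i \sqrt{31}}{7}\right) - 170\right) + 147 = \left(- \frac{1161}{7} + \frac{10 i \sqrt{31}}{7}\right) + 147 = - \frac{132}{7} + \frac{10 i \sqrt{31}}{7}$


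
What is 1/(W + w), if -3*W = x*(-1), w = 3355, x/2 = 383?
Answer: 3/10831 ≈ 0.00027698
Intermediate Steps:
x = 766 (x = 2*383 = 766)
W = 766/3 (W = -766*(-1)/3 = -⅓*(-766) = 766/3 ≈ 255.33)
1/(W + w) = 1/(766/3 + 3355) = 1/(10831/3) = 3/10831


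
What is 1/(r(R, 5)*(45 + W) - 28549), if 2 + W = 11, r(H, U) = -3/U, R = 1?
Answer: -5/142907 ≈ -3.4988e-5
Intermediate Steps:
W = 9 (W = -2 + 11 = 9)
1/(r(R, 5)*(45 + W) - 28549) = 1/((-3/5)*(45 + 9) - 28549) = 1/(-3*⅕*54 - 28549) = 1/(-⅗*54 - 28549) = 1/(-162/5 - 28549) = 1/(-142907/5) = -5/142907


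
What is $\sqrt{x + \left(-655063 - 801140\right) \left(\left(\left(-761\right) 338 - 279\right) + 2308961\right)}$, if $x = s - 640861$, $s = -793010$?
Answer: $i \sqrt{2987349465063} \approx 1.7284 \cdot 10^{6} i$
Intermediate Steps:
$x = -1433871$ ($x = -793010 - 640861 = -1433871$)
$\sqrt{x + \left(-655063 - 801140\right) \left(\left(\left(-761\right) 338 - 279\right) + 2308961\right)} = \sqrt{-1433871 + \left(-655063 - 801140\right) \left(\left(\left(-761\right) 338 - 279\right) + 2308961\right)} = \sqrt{-1433871 - 1456203 \left(\left(-257218 - 279\right) + 2308961\right)} = \sqrt{-1433871 - 1456203 \left(-257497 + 2308961\right)} = \sqrt{-1433871 - 2987348031192} = \sqrt{-2987349465063} = i \sqrt{2987349465063}$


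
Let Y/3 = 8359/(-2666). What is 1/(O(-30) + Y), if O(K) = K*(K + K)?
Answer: 2666/4773723 ≈ 0.00055847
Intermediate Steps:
O(K) = 2*K**2 (O(K) = K*(2*K) = 2*K**2)
Y = -25077/2666 (Y = 3*(8359/(-2666)) = 3*(8359*(-1/2666)) = 3*(-8359/2666) = -25077/2666 ≈ -9.4062)
1/(O(-30) + Y) = 1/(2*(-30)**2 - 25077/2666) = 1/(2*900 - 25077/2666) = 1/(1800 - 25077/2666) = 1/(4773723/2666) = 2666/4773723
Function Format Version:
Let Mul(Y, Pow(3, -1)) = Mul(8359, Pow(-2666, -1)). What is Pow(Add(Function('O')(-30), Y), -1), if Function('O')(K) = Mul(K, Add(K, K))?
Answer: Rational(2666, 4773723) ≈ 0.00055847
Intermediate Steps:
Function('O')(K) = Mul(2, Pow(K, 2)) (Function('O')(K) = Mul(K, Mul(2, K)) = Mul(2, Pow(K, 2)))
Y = Rational(-25077, 2666) (Y = Mul(3, Mul(8359, Pow(-2666, -1))) = Mul(3, Mul(8359, Rational(-1, 2666))) = Mul(3, Rational(-8359, 2666)) = Rational(-25077, 2666) ≈ -9.4062)
Pow(Add(Function('O')(-30), Y), -1) = Pow(Add(Mul(2, Pow(-30, 2)), Rational(-25077, 2666)), -1) = Pow(Add(Mul(2, 900), Rational(-25077, 2666)), -1) = Pow(Add(1800, Rational(-25077, 2666)), -1) = Pow(Rational(4773723, 2666), -1) = Rational(2666, 4773723)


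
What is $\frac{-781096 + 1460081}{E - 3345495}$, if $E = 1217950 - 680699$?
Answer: $- \frac{678985}{2808244} \approx -0.24178$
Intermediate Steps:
$E = 537251$ ($E = 1217950 - 680699 = 537251$)
$\frac{-781096 + 1460081}{E - 3345495} = \frac{-781096 + 1460081}{537251 - 3345495} = \frac{678985}{-2808244} = 678985 \left(- \frac{1}{2808244}\right) = - \frac{678985}{2808244}$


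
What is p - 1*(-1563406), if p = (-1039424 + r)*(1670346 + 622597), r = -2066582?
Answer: -7121893152252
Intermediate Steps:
p = -7121894715658 (p = (-1039424 - 2066582)*(1670346 + 622597) = -3106006*2292943 = -7121894715658)
p - 1*(-1563406) = -7121894715658 - 1*(-1563406) = -7121894715658 + 1563406 = -7121893152252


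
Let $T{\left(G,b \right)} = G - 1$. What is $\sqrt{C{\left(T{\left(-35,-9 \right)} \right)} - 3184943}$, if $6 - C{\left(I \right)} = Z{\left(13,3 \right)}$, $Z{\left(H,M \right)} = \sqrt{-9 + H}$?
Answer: $i \sqrt{3184939} \approx 1784.6 i$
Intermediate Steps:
$T{\left(G,b \right)} = -1 + G$
$C{\left(I \right)} = 4$ ($C{\left(I \right)} = 6 - \sqrt{-9 + 13} = 6 - \sqrt{4} = 6 - 2 = 4$)
$\sqrt{C{\left(T{\left(-35,-9 \right)} \right)} - 3184943} = \sqrt{4 - 3184943} = \sqrt{-3184939} = i \sqrt{3184939}$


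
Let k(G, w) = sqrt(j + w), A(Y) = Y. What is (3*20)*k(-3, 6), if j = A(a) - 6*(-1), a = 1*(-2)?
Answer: 60*sqrt(10) ≈ 189.74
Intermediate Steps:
a = -2
j = 4 (j = -2 - 6*(-1) = -2 - 1*(-6) = -2 + 6 = 4)
k(G, w) = sqrt(4 + w)
(3*20)*k(-3, 6) = (3*20)*sqrt(4 + 6) = 60*sqrt(10)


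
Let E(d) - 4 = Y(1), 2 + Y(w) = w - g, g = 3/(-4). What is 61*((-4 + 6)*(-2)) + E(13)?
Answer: -961/4 ≈ -240.25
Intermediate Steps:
g = -3/4 (g = 3*(-1/4) = -3/4 ≈ -0.75000)
Y(w) = -5/4 + w (Y(w) = -2 + (w - 1*(-3/4)) = -2 + (w + 3/4) = -2 + (3/4 + w) = -5/4 + w)
E(d) = 15/4 (E(d) = 4 + (-5/4 + 1) = 4 - 1/4 = 15/4)
61*((-4 + 6)*(-2)) + E(13) = 61*((-4 + 6)*(-2)) + 15/4 = 61*(2*(-2)) + 15/4 = 61*(-4) + 15/4 = -244 + 15/4 = -961/4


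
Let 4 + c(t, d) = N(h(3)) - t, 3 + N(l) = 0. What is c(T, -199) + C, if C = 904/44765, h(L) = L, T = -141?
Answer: 5999414/44765 ≈ 134.02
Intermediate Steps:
N(l) = -3 (N(l) = -3 + 0 = -3)
c(t, d) = -7 - t (c(t, d) = -4 + (-3 - t) = -7 - t)
C = 904/44765 (C = 904*(1/44765) = 904/44765 ≈ 0.020194)
c(T, -199) + C = (-7 - 1*(-141)) + 904/44765 = (-7 + 141) + 904/44765 = 134 + 904/44765 = 5999414/44765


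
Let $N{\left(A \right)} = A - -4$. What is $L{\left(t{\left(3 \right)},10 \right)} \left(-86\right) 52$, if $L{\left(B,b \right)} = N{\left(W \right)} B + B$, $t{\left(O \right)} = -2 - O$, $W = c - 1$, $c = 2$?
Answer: $134160$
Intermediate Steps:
$W = 1$ ($W = 2 - 1 = 1$)
$N{\left(A \right)} = 4 + A$ ($N{\left(A \right)} = A + 4 = 4 + A$)
$L{\left(B,b \right)} = 6 B$ ($L{\left(B,b \right)} = \left(4 + 1\right) B + B = 5 B + B = 6 B$)
$L{\left(t{\left(3 \right)},10 \right)} \left(-86\right) 52 = 6 \left(-2 - 3\right) \left(-86\right) 52 = 6 \left(-5\right) \left(-86\right) 52 = \left(-30\right) \left(-86\right) 52 = 2580 \cdot 52 = 134160$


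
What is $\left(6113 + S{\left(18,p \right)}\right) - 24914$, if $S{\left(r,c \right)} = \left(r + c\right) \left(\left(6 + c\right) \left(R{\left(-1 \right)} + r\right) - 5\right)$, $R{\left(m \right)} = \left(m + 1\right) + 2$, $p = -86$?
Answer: $90339$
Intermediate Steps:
$R{\left(m \right)} = 3 + m$ ($R{\left(m \right)} = \left(1 + m\right) + 2 = 3 + m$)
$S{\left(r,c \right)} = \left(-5 + \left(2 + r\right) \left(6 + c\right)\right) \left(c + r\right)$ ($S{\left(r,c \right)} = \left(r + c\right) \left(\left(6 + c\right) \left(\left(3 - 1\right) + r\right) - 5\right) = \left(c + r\right) \left(\left(6 + c\right) \left(2 + r\right) - 5\right) = \left(c + r\right) \left(\left(2 + r\right) \left(6 + c\right) - 5\right) = \left(c + r\right) \left(-5 + \left(2 + r\right) \left(6 + c\right)\right) = \left(-5 + \left(2 + r\right) \left(6 + c\right)\right) \left(c + r\right)$)
$\left(6113 + S{\left(18,p \right)}\right) - 24914 = \left(6113 + \left(2 \left(-86\right)^{2} + 6 \cdot 18^{2} + 7 \left(-86\right) + 7 \cdot 18 - 86 \cdot 18^{2} + 18 \left(-86\right)^{2} + 8 \left(-86\right) 18\right)\right) - 24914 = \left(6113 + \left(2 \cdot 7396 + 6 \cdot 324 - 602 + 126 - 27864 + 18 \cdot 7396 - 12384\right)\right) - 24914 = \left(6113 + \left(14792 + 1944 - 602 + 126 - 27864 + 133128 - 12384\right)\right) - 24914 = \left(6113 + 109140\right) - 24914 = 115253 - 24914 = 90339$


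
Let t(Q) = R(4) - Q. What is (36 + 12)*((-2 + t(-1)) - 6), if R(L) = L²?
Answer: 432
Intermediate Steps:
t(Q) = 16 - Q (t(Q) = 4² - Q = 16 - Q)
(36 + 12)*((-2 + t(-1)) - 6) = (36 + 12)*((-2 + (16 - 1*(-1))) - 6) = 48*((-2 + (16 + 1)) - 6) = 48*((-2 + 17) - 6) = 48*(15 - 6) = 48*9 = 432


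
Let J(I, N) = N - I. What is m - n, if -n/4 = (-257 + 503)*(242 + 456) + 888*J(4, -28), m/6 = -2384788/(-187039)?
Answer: 107219078280/187039 ≈ 5.7324e+5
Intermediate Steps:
m = 14308728/187039 (m = 6*(-2384788/(-187039)) = 6*(-2384788*(-1/187039)) = 6*(2384788/187039) = 14308728/187039 ≈ 76.501)
n = -573168 (n = -4*((-257 + 503)*(242 + 456) + 888*(-28 - 1*4)) = -4*(246*698 + 888*(-28 - 4)) = -4*(171708 + 888*(-32)) = -4*(171708 - 28416) = -4*143292 = -573168)
m - n = 14308728/187039 - 1*(-573168) = 14308728/187039 + 573168 = 107219078280/187039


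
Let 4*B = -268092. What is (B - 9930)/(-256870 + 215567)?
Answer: 76953/41303 ≈ 1.8631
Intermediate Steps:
B = -67023 (B = (¼)*(-268092) = -67023)
(B - 9930)/(-256870 + 215567) = (-67023 - 9930)/(-256870 + 215567) = -76953/(-41303) = -76953*(-1/41303) = 76953/41303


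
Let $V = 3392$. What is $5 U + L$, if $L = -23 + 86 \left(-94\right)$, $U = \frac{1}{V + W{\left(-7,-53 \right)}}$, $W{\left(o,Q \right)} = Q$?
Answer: $- \frac{27069268}{3339} \approx -8107.0$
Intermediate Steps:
$U = \frac{1}{3339}$ ($U = \frac{1}{3392 - 53} = \frac{1}{3339} \approx 0.00029949$)
$L = -8107$ ($L = -23 - 8084 = -8107$)
$5 U + L = 5 \cdot \frac{1}{3339} - 8107 = \frac{5}{3339} - 8107 = - \frac{27069268}{3339}$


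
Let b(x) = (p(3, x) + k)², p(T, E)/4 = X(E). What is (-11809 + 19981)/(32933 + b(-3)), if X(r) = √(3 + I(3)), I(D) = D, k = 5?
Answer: 22509774/91046443 - 27240*√6/91046443 ≈ 0.24650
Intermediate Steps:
X(r) = √6 (X(r) = √(3 + 3) = √6)
p(T, E) = 4*√6
b(x) = (5 + 4*√6)² (b(x) = (4*√6 + 5)² = (5 + 4*√6)²)
(-11809 + 19981)/(32933 + b(-3)) = (-11809 + 19981)/(32933 + (121 + 40*√6)) = 8172/(33054 + 40*√6)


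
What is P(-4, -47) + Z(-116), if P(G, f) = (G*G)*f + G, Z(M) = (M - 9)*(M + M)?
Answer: 28244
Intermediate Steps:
Z(M) = 2*M*(-9 + M) (Z(M) = (-9 + M)*(2*M) = 2*M*(-9 + M))
P(G, f) = G + f*G² (P(G, f) = G²*f + G = f*G² + G = G + f*G²)
P(-4, -47) + Z(-116) = -4*(1 - 4*(-47)) + 2*(-116)*(-9 - 116) = -4*(1 + 188) + 2*(-116)*(-125) = -4*189 + 29000 = -756 + 29000 = 28244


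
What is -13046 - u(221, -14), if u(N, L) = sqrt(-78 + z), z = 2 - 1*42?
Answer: -13046 - I*sqrt(118) ≈ -13046.0 - 10.863*I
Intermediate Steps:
z = -40 (z = 2 - 42 = -40)
u(N, L) = I*sqrt(118) (u(N, L) = sqrt(-78 - 40) = sqrt(-118) = I*sqrt(118))
-13046 - u(221, -14) = -13046 - I*sqrt(118)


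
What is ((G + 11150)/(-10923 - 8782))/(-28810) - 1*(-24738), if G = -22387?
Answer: 14043788563663/567701050 ≈ 24738.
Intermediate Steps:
((G + 11150)/(-10923 - 8782))/(-28810) - 1*(-24738) = ((-22387 + 11150)/(-10923 - 8782))/(-28810) - 1*(-24738) = -11237/(-19705)*(-1/28810) + 24738 = -11237*(-1/19705)*(-1/28810) + 24738 = (11237/19705)*(-1/28810) + 24738 = -11237/567701050 + 24738 = 14043788563663/567701050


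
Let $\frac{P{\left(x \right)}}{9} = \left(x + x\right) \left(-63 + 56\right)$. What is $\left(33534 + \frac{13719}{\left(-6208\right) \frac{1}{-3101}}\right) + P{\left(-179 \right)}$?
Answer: $\frac{390736923}{6208} \approx 62941.0$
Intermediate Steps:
$P{\left(x \right)} = - 126 x$ ($P{\left(x \right)} = 9 \left(x + x\right) \left(-63 + 56\right) = 9 \cdot 2 x \left(-7\right) = 9 \left(- 14 x\right) = - 126 x$)
$\left(33534 + \frac{13719}{\left(-6208\right) \frac{1}{-3101}}\right) + P{\left(-179 \right)} = \left(33534 + \frac{13719}{\left(-6208\right) \frac{1}{-3101}}\right) - -22554 = \left(33534 + \frac{13719}{\left(-6208\right) \left(- \frac{1}{3101}\right)}\right) + 22554 = \left(33534 + \frac{13719}{\frac{6208}{3101}}\right) + 22554 = \left(33534 + 13719 \cdot \frac{3101}{6208}\right) + 22554 = \left(33534 + \frac{42542619}{6208}\right) + 22554 = \frac{250721691}{6208} + 22554 = \frac{390736923}{6208}$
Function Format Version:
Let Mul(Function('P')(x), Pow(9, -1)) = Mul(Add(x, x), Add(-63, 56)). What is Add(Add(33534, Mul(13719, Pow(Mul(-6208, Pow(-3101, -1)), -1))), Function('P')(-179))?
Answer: Rational(390736923, 6208) ≈ 62941.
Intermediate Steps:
Function('P')(x) = Mul(-126, x) (Function('P')(x) = Mul(9, Mul(Add(x, x), Add(-63, 56))) = Mul(9, Mul(Mul(2, x), -7)) = Mul(9, Mul(-14, x)) = Mul(-126, x))
Add(Add(33534, Mul(13719, Pow(Mul(-6208, Pow(-3101, -1)), -1))), Function('P')(-179)) = Add(Add(33534, Mul(13719, Pow(Mul(-6208, Pow(-3101, -1)), -1))), Mul(-126, -179)) = Add(Add(33534, Mul(13719, Pow(Mul(-6208, Rational(-1, 3101)), -1))), 22554) = Add(Add(33534, Mul(13719, Pow(Rational(6208, 3101), -1))), 22554) = Add(Add(33534, Mul(13719, Rational(3101, 6208))), 22554) = Add(Add(33534, Rational(42542619, 6208)), 22554) = Add(Rational(250721691, 6208), 22554) = Rational(390736923, 6208)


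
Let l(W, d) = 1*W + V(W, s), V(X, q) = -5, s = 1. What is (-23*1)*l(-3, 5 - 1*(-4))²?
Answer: -1472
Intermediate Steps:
l(W, d) = -5 + W (l(W, d) = 1*W - 5 = W - 5 = -5 + W)
(-23*1)*l(-3, 5 - 1*(-4))² = (-23*1)*(-5 - 3)² = -23*(-8)² = -23*64 = -1472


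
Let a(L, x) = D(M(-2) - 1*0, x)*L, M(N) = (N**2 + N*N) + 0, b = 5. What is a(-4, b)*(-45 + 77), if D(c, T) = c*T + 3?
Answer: -5504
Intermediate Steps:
M(N) = 2*N**2 (M(N) = (N**2 + N**2) + 0 = 2*N**2 + 0 = 2*N**2)
D(c, T) = 3 + T*c (D(c, T) = T*c + 3 = 3 + T*c)
a(L, x) = L*(3 + 8*x) (a(L, x) = (3 + x*(2*(-2)**2 - 1*0))*L = (3 + x*(2*4 + 0))*L = (3 + x*(8 + 0))*L = (3 + x*8)*L = (3 + 8*x)*L = L*(3 + 8*x))
a(-4, b)*(-45 + 77) = (-4*(3 + 8*5))*(-45 + 77) = -4*(3 + 40)*32 = -4*43*32 = -172*32 = -5504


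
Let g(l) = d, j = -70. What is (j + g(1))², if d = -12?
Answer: 6724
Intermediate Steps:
g(l) = -12
(j + g(1))² = (-70 - 12)² = (-82)² = 6724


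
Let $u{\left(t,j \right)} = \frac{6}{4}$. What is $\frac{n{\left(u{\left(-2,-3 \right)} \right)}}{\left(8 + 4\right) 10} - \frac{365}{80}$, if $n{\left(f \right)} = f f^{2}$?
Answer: $- \frac{1451}{320} \approx -4.5344$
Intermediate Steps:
$u{\left(t,j \right)} = \frac{3}{2}$ ($u{\left(t,j \right)} = 6 \cdot \frac{1}{4} = \frac{3}{2}$)
$n{\left(f \right)} = f^{3}$
$\frac{n{\left(u{\left(-2,-3 \right)} \right)}}{\left(8 + 4\right) 10} - \frac{365}{80} = \frac{\left(\frac{3}{2}\right)^{3}}{\left(8 + 4\right) 10} - \frac{365}{80} = \frac{27}{8 \cdot 12 \cdot 10} - \frac{73}{16} = \frac{27}{8 \cdot 120} - \frac{73}{16} = \frac{27}{8} \cdot \frac{1}{120} - \frac{73}{16} = \frac{9}{320} - \frac{73}{16} = - \frac{1451}{320}$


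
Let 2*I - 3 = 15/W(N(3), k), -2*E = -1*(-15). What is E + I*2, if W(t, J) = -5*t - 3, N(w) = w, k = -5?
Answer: -16/3 ≈ -5.3333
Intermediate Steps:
E = -15/2 (E = -(-1)*(-15)/2 = -1/2*15 = -15/2 ≈ -7.5000)
W(t, J) = -3 - 5*t
I = 13/12 (I = 3/2 + (15/(-3 - 5*3))/2 = 3/2 + (15/(-3 - 15))/2 = 3/2 + (15/(-18))/2 = 3/2 + (15*(-1/18))/2 = 3/2 + (1/2)*(-5/6) = 3/2 - 5/12 = 13/12 ≈ 1.0833)
E + I*2 = -15/2 + (13/12)*2 = -15/2 + 13/6 = -16/3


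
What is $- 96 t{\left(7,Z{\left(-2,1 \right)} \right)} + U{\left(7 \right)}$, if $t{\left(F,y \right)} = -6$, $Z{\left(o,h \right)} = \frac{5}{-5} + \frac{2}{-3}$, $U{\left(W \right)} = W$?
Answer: $583$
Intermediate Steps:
$Z{\left(o,h \right)} = - \frac{5}{3}$ ($Z{\left(o,h \right)} = 5 \left(- \frac{1}{5}\right) + 2 \left(- \frac{1}{3}\right) = -1 - \frac{2}{3} = - \frac{5}{3}$)
$- 96 t{\left(7,Z{\left(-2,1 \right)} \right)} + U{\left(7 \right)} = \left(-96\right) \left(-6\right) + 7 = 576 + 7 = 583$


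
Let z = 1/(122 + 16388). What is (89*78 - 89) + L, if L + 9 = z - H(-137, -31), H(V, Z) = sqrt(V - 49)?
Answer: 112994441/16510 - I*sqrt(186) ≈ 6844.0 - 13.638*I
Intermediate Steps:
z = 1/16510 ≈ 6.0569e-5
H(V, Z) = sqrt(-49 + V)
L = -148589/16510 - I*sqrt(186) (L = -9 + (1/16510 - sqrt(-49 - 137)) = -9 + (1/16510 - sqrt(-186)) = -9 + (1/16510 - I*sqrt(186)) = -148589/16510 - I*sqrt(186) ≈ -8.9999 - 13.638*I)
(89*78 - 89) + L = (89*78 - 89) + (-148589/16510 - I*sqrt(186)) = (6942 - 89) + (-148589/16510 - I*sqrt(186)) = 6853 + (-148589/16510 - I*sqrt(186)) = 112994441/16510 - I*sqrt(186)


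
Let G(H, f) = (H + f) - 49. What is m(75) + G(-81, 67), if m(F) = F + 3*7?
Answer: 33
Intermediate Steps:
G(H, f) = -49 + H + f
m(F) = 21 + F (m(F) = F + 21 = 21 + F)
m(75) + G(-81, 67) = (21 + 75) + (-49 - 81 + 67) = 96 - 63 = 33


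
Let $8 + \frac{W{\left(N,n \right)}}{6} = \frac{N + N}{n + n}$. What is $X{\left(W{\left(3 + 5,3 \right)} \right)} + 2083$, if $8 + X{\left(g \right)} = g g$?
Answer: $3099$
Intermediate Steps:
$W{\left(N,n \right)} = -48 + \frac{6 N}{n}$ ($W{\left(N,n \right)} = -48 + 6 \frac{N + N}{n + n} = -48 + 6 \frac{2 N}{2 n} = -48 + 6 \cdot 2 N \frac{1}{2 n} = -48 + 6 \frac{N}{n} = -48 + \frac{6 N}{n}$)
$X{\left(g \right)} = -8 + g^{2}$ ($X{\left(g \right)} = -8 + g g = -8 + g^{2}$)
$X{\left(W{\left(3 + 5,3 \right)} \right)} + 2083 = \left(-8 + \left(-48 + \frac{6 \left(3 + 5\right)}{3}\right)^{2}\right) + 2083 = \left(-8 + \left(-48 + 6 \cdot 8 \cdot \frac{1}{3}\right)^{2}\right) + 2083 = \left(-8 + \left(-48 + 16\right)^{2}\right) + 2083 = \left(-8 + \left(-32\right)^{2}\right) + 2083 = \left(-8 + 1024\right) + 2083 = 1016 + 2083 = 3099$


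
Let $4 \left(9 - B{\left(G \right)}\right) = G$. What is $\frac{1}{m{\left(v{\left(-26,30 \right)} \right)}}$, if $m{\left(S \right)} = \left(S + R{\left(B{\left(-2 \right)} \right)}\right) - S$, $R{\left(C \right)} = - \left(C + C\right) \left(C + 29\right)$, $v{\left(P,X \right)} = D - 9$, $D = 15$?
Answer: $- \frac{2}{1463} \approx -0.0013671$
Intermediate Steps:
$B{\left(G \right)} = 9 - \frac{G}{4}$
$v{\left(P,X \right)} = 6$ ($v{\left(P,X \right)} = 15 - 9 = 6$)
$R{\left(C \right)} = - 2 C \left(29 + C\right)$
$m{\left(S \right)} = - \frac{1463}{2}$ ($m{\left(S \right)} = \left(S - 2 \left(9 - - \frac{1}{2}\right) \left(29 + \left(9 - - \frac{1}{2}\right)\right)\right) - S = \left(S - 2 \left(9 + \frac{1}{2}\right) \left(29 + \left(9 + \frac{1}{2}\right)\right)\right) - S = \left(S - 19 \left(29 + \frac{19}{2}\right)\right) - S = \left(S - 19 \cdot \frac{77}{2}\right) - S = \left(S - \frac{1463}{2}\right) - S = \left(- \frac{1463}{2} + S\right) - S = - \frac{1463}{2}$)
$\frac{1}{m{\left(v{\left(-26,30 \right)} \right)}} = \frac{1}{- \frac{1463}{2}} = - \frac{2}{1463}$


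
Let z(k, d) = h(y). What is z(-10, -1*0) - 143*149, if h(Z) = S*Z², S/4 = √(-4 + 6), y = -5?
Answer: -21307 + 100*√2 ≈ -21166.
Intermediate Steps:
S = 4*√2 (S = 4*√(-4 + 6) = 4*√2 ≈ 5.6569)
h(Z) = 4*√2*Z² (h(Z) = (4*√2)*Z² = 4*√2*Z²)
z(k, d) = 100*√2 (z(k, d) = 4*√2*(-5)² = 4*√2*25 = 100*√2)
z(-10, -1*0) - 143*149 = 100*√2 - 143*149 = 100*√2 - 21307 = -21307 + 100*√2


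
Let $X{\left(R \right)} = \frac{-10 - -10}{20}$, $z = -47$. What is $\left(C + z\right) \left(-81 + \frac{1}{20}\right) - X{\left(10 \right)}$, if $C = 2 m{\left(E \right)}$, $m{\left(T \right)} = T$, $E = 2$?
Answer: $\frac{69617}{20} \approx 3480.9$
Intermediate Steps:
$C = 4$ ($C = 2 \cdot 2 = 4$)
$X{\left(R \right)} = 0$ ($X{\left(R \right)} = \left(-10 + 10\right) \frac{1}{20} = 0 \cdot \frac{1}{20} = 0$)
$\left(C + z\right) \left(-81 + \frac{1}{20}\right) - X{\left(10 \right)} = \left(4 - 47\right) \left(-81 + \frac{1}{20}\right) - 0 = - 43 \left(-81 + \frac{1}{20}\right) + 0 = \left(-43\right) \left(- \frac{1619}{20}\right) + 0 = \frac{69617}{20} + 0 = \frac{69617}{20}$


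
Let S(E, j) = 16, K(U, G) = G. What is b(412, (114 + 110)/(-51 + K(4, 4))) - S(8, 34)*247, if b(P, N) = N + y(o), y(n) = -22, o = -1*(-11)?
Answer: -187002/47 ≈ -3978.8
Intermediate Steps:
o = 11
b(P, N) = -22 + N (b(P, N) = N - 22 = -22 + N)
b(412, (114 + 110)/(-51 + K(4, 4))) - S(8, 34)*247 = (-22 + (114 + 110)/(-51 + 4)) - 16*247 = (-22 + 224/(-47)) - 1*3952 = (-22 + 224*(-1/47)) - 3952 = (-22 - 224/47) - 3952 = -1258/47 - 3952 = -187002/47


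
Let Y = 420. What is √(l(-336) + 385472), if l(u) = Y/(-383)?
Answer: 2*√14136085337/383 ≈ 620.86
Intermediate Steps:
l(u) = -420/383 (l(u) = 420/(-383) = 420*(-1/383) = -420/383)
√(l(-336) + 385472) = √(-420/383 + 385472) = √(147635356/383) = 2*√14136085337/383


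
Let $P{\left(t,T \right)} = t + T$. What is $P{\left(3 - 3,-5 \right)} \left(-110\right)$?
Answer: $550$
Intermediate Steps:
$P{\left(t,T \right)} = T + t$
$P{\left(3 - 3,-5 \right)} \left(-110\right) = \left(-5 + \left(3 - 3\right)\right) \left(-110\right) = \left(-5 + 0\right) \left(-110\right) = \left(-5\right) \left(-110\right) = 550$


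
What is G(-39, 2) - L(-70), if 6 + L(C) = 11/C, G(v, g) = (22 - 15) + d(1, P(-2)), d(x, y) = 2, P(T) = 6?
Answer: 1061/70 ≈ 15.157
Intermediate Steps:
G(v, g) = 9 (G(v, g) = (22 - 15) + 2 = 7 + 2 = 9)
L(C) = -6 + 11/C
G(-39, 2) - L(-70) = 9 - (-6 + 11/(-70)) = 9 - (-6 + 11*(-1/70)) = 9 - (-6 - 11/70) = 9 - 1*(-431/70) = 9 + 431/70 = 1061/70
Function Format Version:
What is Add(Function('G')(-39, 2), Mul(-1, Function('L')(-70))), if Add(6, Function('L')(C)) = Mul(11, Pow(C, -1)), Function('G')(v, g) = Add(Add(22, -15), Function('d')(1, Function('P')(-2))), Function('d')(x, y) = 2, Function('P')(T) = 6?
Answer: Rational(1061, 70) ≈ 15.157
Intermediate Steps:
Function('G')(v, g) = 9 (Function('G')(v, g) = Add(Add(22, -15), 2) = Add(7, 2) = 9)
Function('L')(C) = Add(-6, Mul(11, Pow(C, -1)))
Add(Function('G')(-39, 2), Mul(-1, Function('L')(-70))) = Add(9, Mul(-1, Add(-6, Mul(11, Pow(-70, -1))))) = Add(9, Mul(-1, Add(-6, Mul(11, Rational(-1, 70))))) = Add(9, Mul(-1, Add(-6, Rational(-11, 70)))) = Add(9, Mul(-1, Rational(-431, 70))) = Add(9, Rational(431, 70)) = Rational(1061, 70)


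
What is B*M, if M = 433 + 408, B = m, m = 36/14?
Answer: 15138/7 ≈ 2162.6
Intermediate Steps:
m = 18/7 (m = 36*(1/14) = 18/7 ≈ 2.5714)
B = 18/7 ≈ 2.5714
M = 841
B*M = (18/7)*841 = 15138/7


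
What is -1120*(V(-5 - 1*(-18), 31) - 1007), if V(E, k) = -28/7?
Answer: 1132320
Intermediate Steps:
V(E, k) = -4 (V(E, k) = -28*⅐ = -4)
-1120*(V(-5 - 1*(-18), 31) - 1007) = -1120*(-4 - 1007) = -1120*(-1011) = 1132320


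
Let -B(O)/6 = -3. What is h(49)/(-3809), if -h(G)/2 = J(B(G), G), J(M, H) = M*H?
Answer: 1764/3809 ≈ 0.46311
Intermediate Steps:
B(O) = 18 (B(O) = -6*(-3) = 18)
J(M, H) = H*M
h(G) = -36*G (h(G) = -2*G*18 = -36*G)
h(49)/(-3809) = -36*49/(-3809) = -1764*(-1/3809) = 1764/3809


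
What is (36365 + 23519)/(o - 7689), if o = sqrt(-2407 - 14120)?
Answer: -38370673/4928104 - 14971*I*sqrt(16527)/14784312 ≈ -7.7861 - 0.13018*I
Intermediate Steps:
o = I*sqrt(16527) (o = sqrt(-16527) = I*sqrt(16527) ≈ 128.56*I)
(36365 + 23519)/(o - 7689) = (36365 + 23519)/(I*sqrt(16527) - 7689) = 59884/(-7689 + I*sqrt(16527))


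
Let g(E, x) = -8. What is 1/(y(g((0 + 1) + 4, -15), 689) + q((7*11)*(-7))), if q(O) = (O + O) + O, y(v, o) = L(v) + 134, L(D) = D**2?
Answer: -1/1419 ≈ -0.00070472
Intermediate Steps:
y(v, o) = 134 + v**2 (y(v, o) = v**2 + 134 = 134 + v**2)
q(O) = 3*O (q(O) = 2*O + O = 3*O)
1/(y(g((0 + 1) + 4, -15), 689) + q((7*11)*(-7))) = 1/((134 + (-8)**2) + 3*((7*11)*(-7))) = 1/((134 + 64) + 3*(77*(-7))) = 1/(198 + 3*(-539)) = 1/(198 - 1617) = 1/(-1419) = -1/1419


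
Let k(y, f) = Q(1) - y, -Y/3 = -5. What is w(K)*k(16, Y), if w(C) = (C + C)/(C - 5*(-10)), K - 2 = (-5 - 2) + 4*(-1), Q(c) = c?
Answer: 270/41 ≈ 6.5854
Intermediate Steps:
Y = 15 (Y = -3*(-5) = 15)
k(y, f) = 1 - y
K = -9 (K = 2 + ((-5 - 2) + 4*(-1)) = 2 + (-7 - 4) = 2 - 11 = -9)
w(C) = 2*C/(50 + C) (w(C) = (2*C)/(C + 50) = (2*C)/(50 + C) = 2*C/(50 + C))
w(K)*k(16, Y) = (2*(-9)/(50 - 9))*(1 - 1*16) = (2*(-9)/41)*(1 - 16) = (2*(-9)*(1/41))*(-15) = -18/41*(-15) = 270/41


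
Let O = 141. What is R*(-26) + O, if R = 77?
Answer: -1861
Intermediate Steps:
R*(-26) + O = 77*(-26) + 141 = -2002 + 141 = -1861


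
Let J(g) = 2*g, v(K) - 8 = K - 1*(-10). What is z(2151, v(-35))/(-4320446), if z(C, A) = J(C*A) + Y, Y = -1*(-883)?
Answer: 72251/4320446 ≈ 0.016723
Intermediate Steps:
Y = 883
v(K) = 18 + K (v(K) = 8 + (K - 1*(-10)) = 8 + (K + 10) = 8 + (10 + K) = 18 + K)
z(C, A) = 883 + 2*A*C (z(C, A) = 2*(C*A) + 883 = 2*(A*C) + 883 = 2*A*C + 883 = 883 + 2*A*C)
z(2151, v(-35))/(-4320446) = (883 + 2*(18 - 35)*2151)/(-4320446) = (883 + 2*(-17)*2151)*(-1/4320446) = (883 - 73134)*(-1/4320446) = -72251*(-1/4320446) = 72251/4320446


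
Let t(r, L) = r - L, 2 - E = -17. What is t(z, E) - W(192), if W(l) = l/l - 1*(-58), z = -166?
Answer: -244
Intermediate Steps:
E = 19 (E = 2 - 1*(-17) = 2 + 17 = 19)
W(l) = 59 (W(l) = 1 + 58 = 59)
t(z, E) - W(192) = (-166 - 1*19) - 1*59 = (-166 - 19) - 59 = -185 - 59 = -244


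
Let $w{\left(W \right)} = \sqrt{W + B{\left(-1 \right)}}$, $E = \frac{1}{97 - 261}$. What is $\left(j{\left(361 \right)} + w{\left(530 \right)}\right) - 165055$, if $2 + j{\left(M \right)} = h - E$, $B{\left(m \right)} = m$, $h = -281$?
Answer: $- \frac{27111659}{164} \approx -1.6532 \cdot 10^{5}$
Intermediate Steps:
$E = - \frac{1}{164}$ ($E = \frac{1}{-164} = - \frac{1}{164} \approx -0.0060976$)
$j{\left(M \right)} = - \frac{46411}{164}$ ($j{\left(M \right)} = -2 - \frac{46083}{164} = - \frac{46411}{164}$)
$w{\left(W \right)} = \sqrt{-1 + W}$ ($w{\left(W \right)} = \sqrt{W - 1} = \sqrt{-1 + W}$)
$\left(j{\left(361 \right)} + w{\left(530 \right)}\right) - 165055 = \left(- \frac{46411}{164} + \sqrt{-1 + 530}\right) - 165055 = \left(- \frac{46411}{164} + \sqrt{529}\right) - 165055 = \left(- \frac{46411}{164} + 23\right) - 165055 = - \frac{42639}{164} - 165055 = - \frac{27111659}{164}$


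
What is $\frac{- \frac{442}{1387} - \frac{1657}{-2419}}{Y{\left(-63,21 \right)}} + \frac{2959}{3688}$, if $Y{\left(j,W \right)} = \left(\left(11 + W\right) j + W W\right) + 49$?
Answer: $\frac{7572719577217}{9441212653432} \approx 0.80209$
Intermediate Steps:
$Y{\left(j,W \right)} = 49 + W^{2} + j \left(11 + W\right)$ ($Y{\left(j,W \right)} = \left(j \left(11 + W\right) + W^{2}\right) + 49 = \left(W^{2} + j \left(11 + W\right)\right) + 49 = 49 + W^{2} + j \left(11 + W\right)$)
$\frac{- \frac{442}{1387} - \frac{1657}{-2419}}{Y{\left(-63,21 \right)}} + \frac{2959}{3688} = \frac{- \frac{442}{1387} - \frac{1657}{-2419}}{49 + 21^{2} + 11 \left(-63\right) + 21 \left(-63\right)} + \frac{2959}{3688} = \frac{\left(-442\right) \frac{1}{1387} - - \frac{1657}{2419}}{49 + 441 - 693 - 1323} + 2959 \cdot \frac{1}{3688} = \frac{- \frac{442}{1387} + \frac{1657}{2419}}{-1526} + \frac{2959}{3688} = \frac{1229061}{3355153} \left(- \frac{1}{1526}\right) + \frac{2959}{3688} = - \frac{1229061}{5119963478} + \frac{2959}{3688} = \frac{7572719577217}{9441212653432}$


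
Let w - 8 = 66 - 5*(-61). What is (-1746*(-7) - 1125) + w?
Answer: 11476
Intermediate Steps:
w = 379 (w = 8 + (66 - 5*(-61)) = 8 + (66 + 305) = 8 + 371 = 379)
(-1746*(-7) - 1125) + w = (-1746*(-7) - 1125) + 379 = (12222 - 1125) + 379 = 11097 + 379 = 11476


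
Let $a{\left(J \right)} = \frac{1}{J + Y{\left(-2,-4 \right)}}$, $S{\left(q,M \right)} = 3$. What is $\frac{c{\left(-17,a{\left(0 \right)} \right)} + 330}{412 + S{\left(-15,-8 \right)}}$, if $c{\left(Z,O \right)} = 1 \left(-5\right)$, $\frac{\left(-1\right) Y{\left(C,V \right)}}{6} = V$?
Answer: $\frac{65}{83} \approx 0.78313$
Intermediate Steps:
$Y{\left(C,V \right)} = - 6 V$
$a{\left(J \right)} = \frac{1}{24 + J}$ ($a{\left(J \right)} = \frac{1}{J - -24} = \frac{1}{J + 24} = \frac{1}{24 + J}$)
$c{\left(Z,O \right)} = -5$
$\frac{c{\left(-17,a{\left(0 \right)} \right)} + 330}{412 + S{\left(-15,-8 \right)}} = \frac{-5 + 330}{412 + 3} = \frac{325}{415} = 325 \cdot \frac{1}{415} = \frac{65}{83}$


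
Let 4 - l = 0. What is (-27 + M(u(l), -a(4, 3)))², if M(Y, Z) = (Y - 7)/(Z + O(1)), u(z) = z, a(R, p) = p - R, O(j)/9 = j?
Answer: 74529/100 ≈ 745.29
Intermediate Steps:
l = 4 (l = 4 - 1*0 = 4 + 0 = 4)
O(j) = 9*j
M(Y, Z) = (-7 + Y)/(9 + Z) (M(Y, Z) = (Y - 7)/(Z + 9*1) = (-7 + Y)/(Z + 9) = (-7 + Y)/(9 + Z))
(-27 + M(u(l), -a(4, 3)))² = (-27 + (-7 + 4)/(9 - (3 - 1*4)))² = (-27 - 3/(9 - (3 - 4)))² = (-27 - 3/(9 - 1*(-1)))² = (-27 - 3/(9 + 1))² = (-27 - 3/10)² = (-273/10)² = 74529/100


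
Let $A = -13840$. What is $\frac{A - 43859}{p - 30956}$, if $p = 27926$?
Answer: $\frac{19233}{1010} \approx 19.043$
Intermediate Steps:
$\frac{A - 43859}{p - 30956} = \frac{-13840 - 43859}{27926 - 30956} = - \frac{57699}{-3030} = \left(-57699\right) \left(- \frac{1}{3030}\right) = \frac{19233}{1010}$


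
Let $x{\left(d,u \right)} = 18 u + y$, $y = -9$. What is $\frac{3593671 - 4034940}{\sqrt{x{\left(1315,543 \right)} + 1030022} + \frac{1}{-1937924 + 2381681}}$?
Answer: $\frac{195816207633}{204755142032374562} - \frac{86894812850597181 \sqrt{1039787}}{204755142032374562} \approx -432.74$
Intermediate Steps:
$x{\left(d,u \right)} = -9 + 18 u$ ($x{\left(d,u \right)} = 18 u - 9 = -9 + 18 u$)
$\frac{3593671 - 4034940}{\sqrt{x{\left(1315,543 \right)} + 1030022} + \frac{1}{-1937924 + 2381681}} = \frac{3593671 - 4034940}{\sqrt{\left(-9 + 18 \cdot 543\right) + 1030022} + \frac{1}{-1937924 + 2381681}} = - \frac{441269}{\sqrt{\left(-9 + 9774\right) + 1030022} + \frac{1}{443757}} = - \frac{441269}{\sqrt{9765 + 1030022} + \frac{1}{443757}} = - \frac{441269}{\sqrt{1039787} + \frac{1}{443757}} = - \frac{441269}{\frac{1}{443757} + \sqrt{1039787}}$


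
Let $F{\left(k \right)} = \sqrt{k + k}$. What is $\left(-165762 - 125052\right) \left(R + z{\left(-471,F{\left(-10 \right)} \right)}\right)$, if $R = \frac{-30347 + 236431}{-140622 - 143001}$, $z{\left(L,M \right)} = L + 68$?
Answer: $\frac{11099997459514}{94541} \approx 1.1741 \cdot 10^{8}$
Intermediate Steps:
$F{\left(k \right)} = \sqrt{2} \sqrt{k}$ ($F{\left(k \right)} = \sqrt{2 k} = \sqrt{2} \sqrt{k}$)
$z{\left(L,M \right)} = 68 + L$
$R = - \frac{206084}{283623}$ ($R = \frac{206084}{-283623} = 206084 \left(- \frac{1}{283623}\right) = - \frac{206084}{283623} \approx -0.72661$)
$\left(-165762 - 125052\right) \left(R + z{\left(-471,F{\left(-10 \right)} \right)}\right) = \left(-165762 - 125052\right) \left(- \frac{206084}{283623} + \left(68 - 471\right)\right) = - 290814 \left(- \frac{206084}{283623} - 403\right) = \left(-290814\right) \left(- \frac{114506153}{283623}\right) = \frac{11099997459514}{94541}$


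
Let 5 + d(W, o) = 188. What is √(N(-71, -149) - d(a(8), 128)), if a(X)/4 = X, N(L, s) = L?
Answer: I*√254 ≈ 15.937*I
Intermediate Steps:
a(X) = 4*X
d(W, o) = 183 (d(W, o) = -5 + 188 = 183)
√(N(-71, -149) - d(a(8), 128)) = √(-71 - 1*183) = √(-71 - 183) = √(-254) = I*√254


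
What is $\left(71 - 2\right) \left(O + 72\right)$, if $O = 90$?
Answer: $11178$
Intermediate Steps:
$\left(71 - 2\right) \left(O + 72\right) = \left(71 - 2\right) \left(90 + 72\right) = 69 \cdot 162 = 11178$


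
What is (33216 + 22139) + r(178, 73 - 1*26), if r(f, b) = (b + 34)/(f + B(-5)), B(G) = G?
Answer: 9576496/173 ≈ 55355.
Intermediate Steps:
r(f, b) = (34 + b)/(-5 + f) (r(f, b) = (b + 34)/(f - 5) = (34 + b)/(-5 + f))
(33216 + 22139) + r(178, 73 - 1*26) = (33216 + 22139) + (34 + (73 - 1*26))/(-5 + 178) = 55355 + (34 + (73 - 26))/173 = 55355 + (34 + 47)/173 = 55355 + (1/173)*81 = 55355 + 81/173 = 9576496/173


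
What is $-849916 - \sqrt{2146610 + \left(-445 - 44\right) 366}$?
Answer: $-849916 - 2 \sqrt{491909} \approx -8.5132 \cdot 10^{5}$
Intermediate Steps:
$-849916 - \sqrt{2146610 + \left(-445 - 44\right) 366} = -849916 - \sqrt{2146610 - 178974} = -849916 - \sqrt{1967636} = -849916 - 2 \sqrt{491909}$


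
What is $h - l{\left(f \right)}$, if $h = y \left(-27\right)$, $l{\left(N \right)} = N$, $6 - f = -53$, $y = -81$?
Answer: $2128$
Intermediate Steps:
$f = 59$ ($f = 6 - -53 = 6 + 53 = 59$)
$h = 2187$ ($h = \left(-81\right) \left(-27\right) = 2187$)
$h - l{\left(f \right)} = 2187 - 59 = 2128$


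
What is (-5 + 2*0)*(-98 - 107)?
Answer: 1025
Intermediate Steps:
(-5 + 2*0)*(-98 - 107) = (-5 + 0)*(-205) = -5*(-205) = 1025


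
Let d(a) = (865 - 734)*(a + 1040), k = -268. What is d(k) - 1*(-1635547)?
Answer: 1736679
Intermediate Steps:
d(a) = 136240 + 131*a (d(a) = 131*(1040 + a) = 136240 + 131*a)
d(k) - 1*(-1635547) = (136240 + 131*(-268)) - 1*(-1635547) = (136240 - 35108) + 1635547 = 101132 + 1635547 = 1736679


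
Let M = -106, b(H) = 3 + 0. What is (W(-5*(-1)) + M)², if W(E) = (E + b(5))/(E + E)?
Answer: 276676/25 ≈ 11067.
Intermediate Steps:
b(H) = 3
W(E) = (3 + E)/(2*E) (W(E) = (E + 3)/(E + E) = (3 + E)/((2*E)) = (3 + E)*(1/(2*E)) = (3 + E)/(2*E))
(W(-5*(-1)) + M)² = ((3 - 5*(-1))/(2*((-5*(-1)))) - 106)² = ((½)*(3 + 5)/5 - 106)² = ((½)*(⅕)*8 - 106)² = (⅘ - 106)² = (-526/5)² = 276676/25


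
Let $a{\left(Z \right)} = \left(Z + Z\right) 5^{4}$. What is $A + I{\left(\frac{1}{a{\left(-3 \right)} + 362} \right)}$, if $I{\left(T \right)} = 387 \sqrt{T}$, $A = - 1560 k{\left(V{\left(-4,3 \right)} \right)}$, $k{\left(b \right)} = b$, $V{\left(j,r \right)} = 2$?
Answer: $-3120 + \frac{387 i \sqrt{7}}{154} \approx -3120.0 + 6.6487 i$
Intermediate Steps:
$a{\left(Z \right)} = 1250 Z$ ($a{\left(Z \right)} = 2 Z 625 = 1250 Z$)
$A = -3120$ ($A = \left(-1560\right) 2 = -3120$)
$A + I{\left(\frac{1}{a{\left(-3 \right)} + 362} \right)} = -3120 + 387 \sqrt{\frac{1}{1250 \left(-3\right) + 362}} = -3120 + 387 \sqrt{\frac{1}{-3750 + 362}} = -3120 + 387 \sqrt{\frac{1}{-3388}} = -3120 + 387 \sqrt{- \frac{1}{3388}} = -3120 + 387 \frac{i \sqrt{7}}{154} = -3120 + \frac{387 i \sqrt{7}}{154}$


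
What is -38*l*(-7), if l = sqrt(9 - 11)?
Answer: 266*I*sqrt(2) ≈ 376.18*I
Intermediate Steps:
l = I*sqrt(2) (l = sqrt(-2) = I*sqrt(2) ≈ 1.4142*I)
-38*l*(-7) = -38*I*sqrt(2)*(-7) = 266*I*sqrt(2)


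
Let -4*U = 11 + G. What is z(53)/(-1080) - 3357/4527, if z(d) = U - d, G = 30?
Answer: -1484101/2172960 ≈ -0.68299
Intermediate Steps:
U = -41/4 (U = -(11 + 30)/4 = -¼*41 = -41/4 ≈ -10.250)
z(d) = -41/4 - d
z(53)/(-1080) - 3357/4527 = (-41/4 - 1*53)/(-1080) - 3357/4527 = (-41/4 - 53)*(-1/1080) - 3357*1/4527 = -253/4*(-1/1080) - 373/503 = 253/4320 - 373/503 = -1484101/2172960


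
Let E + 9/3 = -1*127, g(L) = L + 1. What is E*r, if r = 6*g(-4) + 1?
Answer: 2210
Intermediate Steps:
g(L) = 1 + L
r = -17 (r = 6*(1 - 4) + 1 = 6*(-3) + 1 = -18 + 1 = -17)
E = -130 (E = -3 - 1*127 = -3 - 127 = -130)
E*r = -130*(-17) = 2210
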